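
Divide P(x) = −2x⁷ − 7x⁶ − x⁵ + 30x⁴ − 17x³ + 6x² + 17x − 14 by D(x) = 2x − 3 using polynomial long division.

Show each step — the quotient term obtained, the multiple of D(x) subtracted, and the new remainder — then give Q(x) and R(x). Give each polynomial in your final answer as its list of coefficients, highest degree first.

Q = [-1, -5, -8, 3, -4, -3, 4]; R = [-2]

Step 1: lead(−2x⁷ − 7x⁶ − x⁵ + 30x⁴ − 17x³ + 6x² + 17x − 14) ÷ lead(D) = −2x⁷ ÷ 2x = −x⁶. Subtract (−x⁶)·D = −2x⁷ + 3x⁶. Remainder: −10x⁶ − x⁵ + 30x⁴ − 17x³ + 6x² + 17x − 14.
Step 2: lead(−10x⁶ − x⁵ + 30x⁴ − 17x³ + 6x² + 17x − 14) ÷ lead(D) = −10x⁶ ÷ 2x = −5x⁵. Subtract (−5x⁵)·D = −10x⁶ + 15x⁵. Remainder: −16x⁵ + 30x⁴ − 17x³ + 6x² + 17x − 14.
Step 3: lead(−16x⁵ + 30x⁴ − 17x³ + 6x² + 17x − 14) ÷ lead(D) = −16x⁵ ÷ 2x = −8x⁴. Subtract (−8x⁴)·D = −16x⁵ + 24x⁴. Remainder: 6x⁴ − 17x³ + 6x² + 17x − 14.
Step 4: lead(6x⁴ − 17x³ + 6x² + 17x − 14) ÷ lead(D) = 6x⁴ ÷ 2x = 3x³. Subtract (3x³)·D = 6x⁴ − 9x³. Remainder: −8x³ + 6x² + 17x − 14.
Step 5: lead(−8x³ + 6x² + 17x − 14) ÷ lead(D) = −8x³ ÷ 2x = −4x². Subtract (−4x²)·D = −8x³ + 12x². Remainder: −6x² + 17x − 14.
Step 6: lead(−6x² + 17x − 14) ÷ lead(D) = −6x² ÷ 2x = −3x. Subtract (−3x)·D = −6x² + 9x. Remainder: 8x − 14.
Step 7: lead(8x − 14) ÷ lead(D) = 8x ÷ 2x = 4. Subtract (4)·D = 8x − 12. Remainder: −2.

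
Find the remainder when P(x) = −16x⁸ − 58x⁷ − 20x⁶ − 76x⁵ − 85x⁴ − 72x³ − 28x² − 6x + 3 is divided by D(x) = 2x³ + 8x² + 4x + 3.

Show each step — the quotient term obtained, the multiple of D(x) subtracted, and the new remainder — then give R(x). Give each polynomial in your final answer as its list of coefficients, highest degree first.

Step 1: lead(−16x⁸ − 58x⁷ − 20x⁶ − 76x⁵ − 85x⁴ − 72x³ − 28x² − 6x + 3) ÷ lead(D) = −16x⁸ ÷ 2x³ = −8x⁵. Subtract (−8x⁵)·D = −16x⁸ − 64x⁷ − 32x⁶ − 24x⁵. Remainder: 6x⁷ + 12x⁶ − 52x⁵ − 85x⁴ − 72x³ − 28x² − 6x + 3.
Step 2: lead(6x⁷ + 12x⁶ − 52x⁵ − 85x⁴ − 72x³ − 28x² − 6x + 3) ÷ lead(D) = 6x⁷ ÷ 2x³ = 3x⁴. Subtract (3x⁴)·D = 6x⁷ + 24x⁶ + 12x⁵ + 9x⁴. Remainder: −12x⁶ − 64x⁵ − 94x⁴ − 72x³ − 28x² − 6x + 3.
Step 3: lead(−12x⁶ − 64x⁵ − 94x⁴ − 72x³ − 28x² − 6x + 3) ÷ lead(D) = −12x⁶ ÷ 2x³ = −6x³. Subtract (−6x³)·D = −12x⁶ − 48x⁵ − 24x⁴ − 18x³. Remainder: −16x⁵ − 70x⁴ − 54x³ − 28x² − 6x + 3.
Step 4: lead(−16x⁵ − 70x⁴ − 54x³ − 28x² − 6x + 3) ÷ lead(D) = −16x⁵ ÷ 2x³ = −8x². Subtract (−8x²)·D = −16x⁵ − 64x⁴ − 32x³ − 24x². Remainder: −6x⁴ − 22x³ − 4x² − 6x + 3.
Step 5: lead(−6x⁴ − 22x³ − 4x² − 6x + 3) ÷ lead(D) = −6x⁴ ÷ 2x³ = −3x. Subtract (−3x)·D = −6x⁴ − 24x³ − 12x² − 9x. Remainder: 2x³ + 8x² + 3x + 3.
Step 6: lead(2x³ + 8x² + 3x + 3) ÷ lead(D) = 2x³ ÷ 2x³ = 1. Subtract (1)·D = 2x³ + 8x² + 4x + 3. Remainder: −x.

R = [-1, 0]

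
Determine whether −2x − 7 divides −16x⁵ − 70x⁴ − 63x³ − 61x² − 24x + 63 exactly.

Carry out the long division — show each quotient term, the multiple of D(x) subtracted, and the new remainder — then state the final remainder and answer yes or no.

R(x) = 0, so D(x) is a factor of P(x). yes

Step 1: lead(−16x⁵ − 70x⁴ − 63x³ − 61x² − 24x + 63) ÷ lead(D) = −16x⁵ ÷ −2x = 8x⁴. Subtract (8x⁴)·D = −16x⁵ − 56x⁴. Remainder: −14x⁴ − 63x³ − 61x² − 24x + 63.
Step 2: lead(−14x⁴ − 63x³ − 61x² − 24x + 63) ÷ lead(D) = −14x⁴ ÷ −2x = 7x³. Subtract (7x³)·D = −14x⁴ − 49x³. Remainder: −14x³ − 61x² − 24x + 63.
Step 3: lead(−14x³ − 61x² − 24x + 63) ÷ lead(D) = −14x³ ÷ −2x = 7x². Subtract (7x²)·D = −14x³ − 49x². Remainder: −12x² − 24x + 63.
Step 4: lead(−12x² − 24x + 63) ÷ lead(D) = −12x² ÷ −2x = 6x. Subtract (6x)·D = −12x² − 42x. Remainder: 18x + 63.
Step 5: lead(18x + 63) ÷ lead(D) = 18x ÷ −2x = −9. Subtract (−9)·D = 18x + 63. Remainder: 0.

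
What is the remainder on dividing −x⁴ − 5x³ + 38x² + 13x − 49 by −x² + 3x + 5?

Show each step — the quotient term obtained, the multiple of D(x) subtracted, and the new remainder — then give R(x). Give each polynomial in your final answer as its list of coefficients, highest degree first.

Step 1: lead(−x⁴ − 5x³ + 38x² + 13x − 49) ÷ lead(D) = −x⁴ ÷ −x² = x². Subtract (x²)·D = −x⁴ + 3x³ + 5x². Remainder: −8x³ + 33x² + 13x − 49.
Step 2: lead(−8x³ + 33x² + 13x − 49) ÷ lead(D) = −8x³ ÷ −x² = 8x. Subtract (8x)·D = −8x³ + 24x² + 40x. Remainder: 9x² − 27x − 49.
Step 3: lead(9x² − 27x − 49) ÷ lead(D) = 9x² ÷ −x² = −9. Subtract (−9)·D = 9x² − 27x − 45. Remainder: −4.

R = [-4]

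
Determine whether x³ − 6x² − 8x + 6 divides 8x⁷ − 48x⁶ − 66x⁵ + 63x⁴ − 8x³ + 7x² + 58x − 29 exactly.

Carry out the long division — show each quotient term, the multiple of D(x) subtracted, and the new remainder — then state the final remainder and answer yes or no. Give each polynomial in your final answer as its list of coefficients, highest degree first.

Step 1: lead(8x⁷ − 48x⁶ − 66x⁵ + 63x⁴ − 8x³ + 7x² + 58x − 29) ÷ lead(D) = 8x⁷ ÷ x³ = 8x⁴. Subtract (8x⁴)·D = 8x⁷ − 48x⁶ − 64x⁵ + 48x⁴. Remainder: −2x⁵ + 15x⁴ − 8x³ + 7x² + 58x − 29.
Step 2: lead(−2x⁵ + 15x⁴ − 8x³ + 7x² + 58x − 29) ÷ lead(D) = −2x⁵ ÷ x³ = −2x². Subtract (−2x²)·D = −2x⁵ + 12x⁴ + 16x³ − 12x². Remainder: 3x⁴ − 24x³ + 19x² + 58x − 29.
Step 3: lead(3x⁴ − 24x³ + 19x² + 58x − 29) ÷ lead(D) = 3x⁴ ÷ x³ = 3x. Subtract (3x)·D = 3x⁴ − 18x³ − 24x² + 18x. Remainder: −6x³ + 43x² + 40x − 29.
Step 4: lead(−6x³ + 43x² + 40x − 29) ÷ lead(D) = −6x³ ÷ x³ = −6. Subtract (−6)·D = −6x³ + 36x² + 48x − 36. Remainder: 7x² − 8x + 7.

R = [7, -8, 7], so D(x) is not a factor of P(x). no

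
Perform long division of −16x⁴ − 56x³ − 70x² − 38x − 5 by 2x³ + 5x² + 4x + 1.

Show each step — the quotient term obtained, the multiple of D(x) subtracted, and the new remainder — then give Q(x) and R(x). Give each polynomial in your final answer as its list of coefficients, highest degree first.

Q = [-8, -8]; R = [2, 2, 3]

Step 1: lead(−16x⁴ − 56x³ − 70x² − 38x − 5) ÷ lead(D) = −16x⁴ ÷ 2x³ = −8x. Subtract (−8x)·D = −16x⁴ − 40x³ − 32x² − 8x. Remainder: −16x³ − 38x² − 30x − 5.
Step 2: lead(−16x³ − 38x² − 30x − 5) ÷ lead(D) = −16x³ ÷ 2x³ = −8. Subtract (−8)·D = −16x³ − 40x² − 32x − 8. Remainder: 2x² + 2x + 3.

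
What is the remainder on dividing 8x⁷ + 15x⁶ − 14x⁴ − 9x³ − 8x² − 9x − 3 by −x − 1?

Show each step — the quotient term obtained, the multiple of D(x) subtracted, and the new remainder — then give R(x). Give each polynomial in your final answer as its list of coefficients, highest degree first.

R = [0]

Step 1: lead(8x⁷ + 15x⁶ − 14x⁴ − 9x³ − 8x² − 9x − 3) ÷ lead(D) = 8x⁷ ÷ −x = −8x⁶. Subtract (−8x⁶)·D = 8x⁷ + 8x⁶. Remainder: 7x⁶ − 14x⁴ − 9x³ − 8x² − 9x − 3.
Step 2: lead(7x⁶ − 14x⁴ − 9x³ − 8x² − 9x − 3) ÷ lead(D) = 7x⁶ ÷ −x = −7x⁵. Subtract (−7x⁵)·D = 7x⁶ + 7x⁵. Remainder: −7x⁵ − 14x⁴ − 9x³ − 8x² − 9x − 3.
Step 3: lead(−7x⁵ − 14x⁴ − 9x³ − 8x² − 9x − 3) ÷ lead(D) = −7x⁵ ÷ −x = 7x⁴. Subtract (7x⁴)·D = −7x⁵ − 7x⁴. Remainder: −7x⁴ − 9x³ − 8x² − 9x − 3.
Step 4: lead(−7x⁴ − 9x³ − 8x² − 9x − 3) ÷ lead(D) = −7x⁴ ÷ −x = 7x³. Subtract (7x³)·D = −7x⁴ − 7x³. Remainder: −2x³ − 8x² − 9x − 3.
Step 5: lead(−2x³ − 8x² − 9x − 3) ÷ lead(D) = −2x³ ÷ −x = 2x². Subtract (2x²)·D = −2x³ − 2x². Remainder: −6x² − 9x − 3.
Step 6: lead(−6x² − 9x − 3) ÷ lead(D) = −6x² ÷ −x = 6x. Subtract (6x)·D = −6x² − 6x. Remainder: −3x − 3.
Step 7: lead(−3x − 3) ÷ lead(D) = −3x ÷ −x = 3. Subtract (3)·D = −3x − 3. Remainder: 0.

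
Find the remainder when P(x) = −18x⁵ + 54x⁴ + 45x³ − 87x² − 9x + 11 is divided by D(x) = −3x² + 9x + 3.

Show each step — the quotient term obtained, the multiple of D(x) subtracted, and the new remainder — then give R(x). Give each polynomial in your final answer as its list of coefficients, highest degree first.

Step 1: lead(−18x⁵ + 54x⁴ + 45x³ − 87x² − 9x + 11) ÷ lead(D) = −18x⁵ ÷ −3x² = 6x³. Subtract (6x³)·D = −18x⁵ + 54x⁴ + 18x³. Remainder: 27x³ − 87x² − 9x + 11.
Step 2: lead(27x³ − 87x² − 9x + 11) ÷ lead(D) = 27x³ ÷ −3x² = −9x. Subtract (−9x)·D = 27x³ − 81x² − 27x. Remainder: −6x² + 18x + 11.
Step 3: lead(−6x² + 18x + 11) ÷ lead(D) = −6x² ÷ −3x² = 2. Subtract (2)·D = −6x² + 18x + 6. Remainder: 5.

R = [5]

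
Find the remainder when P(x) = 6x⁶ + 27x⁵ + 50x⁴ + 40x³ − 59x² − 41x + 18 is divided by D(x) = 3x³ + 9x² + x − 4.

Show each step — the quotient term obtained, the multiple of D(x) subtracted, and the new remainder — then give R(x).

R(x) = −7x − 6

Step 1: lead(6x⁶ + 27x⁵ + 50x⁴ + 40x³ − 59x² − 41x + 18) ÷ lead(D) = 6x⁶ ÷ 3x³ = 2x³. Subtract (2x³)·D = 6x⁶ + 18x⁵ + 2x⁴ − 8x³. Remainder: 9x⁵ + 48x⁴ + 48x³ − 59x² − 41x + 18.
Step 2: lead(9x⁵ + 48x⁴ + 48x³ − 59x² − 41x + 18) ÷ lead(D) = 9x⁵ ÷ 3x³ = 3x². Subtract (3x²)·D = 9x⁵ + 27x⁴ + 3x³ − 12x². Remainder: 21x⁴ + 45x³ − 47x² − 41x + 18.
Step 3: lead(21x⁴ + 45x³ − 47x² − 41x + 18) ÷ lead(D) = 21x⁴ ÷ 3x³ = 7x. Subtract (7x)·D = 21x⁴ + 63x³ + 7x² − 28x. Remainder: −18x³ − 54x² − 13x + 18.
Step 4: lead(−18x³ − 54x² − 13x + 18) ÷ lead(D) = −18x³ ÷ 3x³ = −6. Subtract (−6)·D = −18x³ − 54x² − 6x + 24. Remainder: −7x − 6.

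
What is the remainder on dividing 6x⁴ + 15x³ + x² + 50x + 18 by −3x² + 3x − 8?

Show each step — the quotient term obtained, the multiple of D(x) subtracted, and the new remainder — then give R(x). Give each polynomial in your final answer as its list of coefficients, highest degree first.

R = [2]

Step 1: lead(6x⁴ + 15x³ + x² + 50x + 18) ÷ lead(D) = 6x⁴ ÷ −3x² = −2x². Subtract (−2x²)·D = 6x⁴ − 6x³ + 16x². Remainder: 21x³ − 15x² + 50x + 18.
Step 2: lead(21x³ − 15x² + 50x + 18) ÷ lead(D) = 21x³ ÷ −3x² = −7x. Subtract (−7x)·D = 21x³ − 21x² + 56x. Remainder: 6x² − 6x + 18.
Step 3: lead(6x² − 6x + 18) ÷ lead(D) = 6x² ÷ −3x² = −2. Subtract (−2)·D = 6x² − 6x + 16. Remainder: 2.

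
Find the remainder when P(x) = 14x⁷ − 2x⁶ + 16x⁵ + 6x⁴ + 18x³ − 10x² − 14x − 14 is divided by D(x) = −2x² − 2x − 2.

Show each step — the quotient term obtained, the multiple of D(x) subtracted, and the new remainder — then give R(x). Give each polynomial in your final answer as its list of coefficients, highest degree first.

Step 1: lead(14x⁷ − 2x⁶ + 16x⁵ + 6x⁴ + 18x³ − 10x² − 14x − 14) ÷ lead(D) = 14x⁷ ÷ −2x² = −7x⁵. Subtract (−7x⁵)·D = 14x⁷ + 14x⁶ + 14x⁵. Remainder: −16x⁶ + 2x⁵ + 6x⁴ + 18x³ − 10x² − 14x − 14.
Step 2: lead(−16x⁶ + 2x⁵ + 6x⁴ + 18x³ − 10x² − 14x − 14) ÷ lead(D) = −16x⁶ ÷ −2x² = 8x⁴. Subtract (8x⁴)·D = −16x⁶ − 16x⁵ − 16x⁴. Remainder: 18x⁵ + 22x⁴ + 18x³ − 10x² − 14x − 14.
Step 3: lead(18x⁵ + 22x⁴ + 18x³ − 10x² − 14x − 14) ÷ lead(D) = 18x⁵ ÷ −2x² = −9x³. Subtract (−9x³)·D = 18x⁵ + 18x⁴ + 18x³. Remainder: 4x⁴ − 10x² − 14x − 14.
Step 4: lead(4x⁴ − 10x² − 14x − 14) ÷ lead(D) = 4x⁴ ÷ −2x² = −2x². Subtract (−2x²)·D = 4x⁴ + 4x³ + 4x². Remainder: −4x³ − 14x² − 14x − 14.
Step 5: lead(−4x³ − 14x² − 14x − 14) ÷ lead(D) = −4x³ ÷ −2x² = 2x. Subtract (2x)·D = −4x³ − 4x² − 4x. Remainder: −10x² − 10x − 14.
Step 6: lead(−10x² − 10x − 14) ÷ lead(D) = −10x² ÷ −2x² = 5. Subtract (5)·D = −10x² − 10x − 10. Remainder: −4.

R = [-4]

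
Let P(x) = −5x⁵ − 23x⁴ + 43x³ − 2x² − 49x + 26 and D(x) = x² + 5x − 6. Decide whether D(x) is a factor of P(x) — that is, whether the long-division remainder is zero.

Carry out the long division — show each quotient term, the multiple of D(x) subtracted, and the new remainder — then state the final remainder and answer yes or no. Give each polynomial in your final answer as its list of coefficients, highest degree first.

R = [-6, -4], so D(x) is not a factor of P(x). no

Step 1: lead(−5x⁵ − 23x⁴ + 43x³ − 2x² − 49x + 26) ÷ lead(D) = −5x⁵ ÷ x² = −5x³. Subtract (−5x³)·D = −5x⁵ − 25x⁴ + 30x³. Remainder: 2x⁴ + 13x³ − 2x² − 49x + 26.
Step 2: lead(2x⁴ + 13x³ − 2x² − 49x + 26) ÷ lead(D) = 2x⁴ ÷ x² = 2x². Subtract (2x²)·D = 2x⁴ + 10x³ − 12x². Remainder: 3x³ + 10x² − 49x + 26.
Step 3: lead(3x³ + 10x² − 49x + 26) ÷ lead(D) = 3x³ ÷ x² = 3x. Subtract (3x)·D = 3x³ + 15x² − 18x. Remainder: −5x² − 31x + 26.
Step 4: lead(−5x² − 31x + 26) ÷ lead(D) = −5x² ÷ x² = −5. Subtract (−5)·D = −5x² − 25x + 30. Remainder: −6x − 4.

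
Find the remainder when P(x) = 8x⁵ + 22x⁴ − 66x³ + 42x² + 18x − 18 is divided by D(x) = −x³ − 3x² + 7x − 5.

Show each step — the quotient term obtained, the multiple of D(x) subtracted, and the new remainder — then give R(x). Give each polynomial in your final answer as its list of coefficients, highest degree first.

Step 1: lead(8x⁵ + 22x⁴ − 66x³ + 42x² + 18x − 18) ÷ lead(D) = 8x⁵ ÷ −x³ = −8x². Subtract (−8x²)·D = 8x⁵ + 24x⁴ − 56x³ + 40x². Remainder: −2x⁴ − 10x³ + 2x² + 18x − 18.
Step 2: lead(−2x⁴ − 10x³ + 2x² + 18x − 18) ÷ lead(D) = −2x⁴ ÷ −x³ = 2x. Subtract (2x)·D = −2x⁴ − 6x³ + 14x² − 10x. Remainder: −4x³ − 12x² + 28x − 18.
Step 3: lead(−4x³ − 12x² + 28x − 18) ÷ lead(D) = −4x³ ÷ −x³ = 4. Subtract (4)·D = −4x³ − 12x² + 28x − 20. Remainder: 2.

R = [2]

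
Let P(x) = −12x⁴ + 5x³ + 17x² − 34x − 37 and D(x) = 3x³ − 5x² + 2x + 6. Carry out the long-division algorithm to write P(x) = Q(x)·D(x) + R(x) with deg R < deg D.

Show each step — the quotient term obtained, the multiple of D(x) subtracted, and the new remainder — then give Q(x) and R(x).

Step 1: lead(−12x⁴ + 5x³ + 17x² − 34x − 37) ÷ lead(D) = −12x⁴ ÷ 3x³ = −4x. Subtract (−4x)·D = −12x⁴ + 20x³ − 8x² − 24x. Remainder: −15x³ + 25x² − 10x − 37.
Step 2: lead(−15x³ + 25x² − 10x − 37) ÷ lead(D) = −15x³ ÷ 3x³ = −5. Subtract (−5)·D = −15x³ + 25x² − 10x − 30. Remainder: −7.

Q(x) = −4x − 5; R(x) = −7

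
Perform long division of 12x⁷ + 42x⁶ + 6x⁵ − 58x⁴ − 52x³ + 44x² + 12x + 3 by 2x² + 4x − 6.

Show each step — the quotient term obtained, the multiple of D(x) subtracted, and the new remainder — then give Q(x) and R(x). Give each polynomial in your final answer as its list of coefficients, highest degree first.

Step 1: lead(12x⁷ + 42x⁶ + 6x⁵ − 58x⁴ − 52x³ + 44x² + 12x + 3) ÷ lead(D) = 12x⁷ ÷ 2x² = 6x⁵. Subtract (6x⁵)·D = 12x⁷ + 24x⁶ − 36x⁵. Remainder: 18x⁶ + 42x⁵ − 58x⁴ − 52x³ + 44x² + 12x + 3.
Step 2: lead(18x⁶ + 42x⁵ − 58x⁴ − 52x³ + 44x² + 12x + 3) ÷ lead(D) = 18x⁶ ÷ 2x² = 9x⁴. Subtract (9x⁴)·D = 18x⁶ + 36x⁵ − 54x⁴. Remainder: 6x⁵ − 4x⁴ − 52x³ + 44x² + 12x + 3.
Step 3: lead(6x⁵ − 4x⁴ − 52x³ + 44x² + 12x + 3) ÷ lead(D) = 6x⁵ ÷ 2x² = 3x³. Subtract (3x³)·D = 6x⁵ + 12x⁴ − 18x³. Remainder: −16x⁴ − 34x³ + 44x² + 12x + 3.
Step 4: lead(−16x⁴ − 34x³ + 44x² + 12x + 3) ÷ lead(D) = −16x⁴ ÷ 2x² = −8x². Subtract (−8x²)·D = −16x⁴ − 32x³ + 48x². Remainder: −2x³ − 4x² + 12x + 3.
Step 5: lead(−2x³ − 4x² + 12x + 3) ÷ lead(D) = −2x³ ÷ 2x² = −x. Subtract (−x)·D = −2x³ − 4x² + 6x. Remainder: 6x + 3.

Q = [6, 9, 3, -8, -1, 0]; R = [6, 3]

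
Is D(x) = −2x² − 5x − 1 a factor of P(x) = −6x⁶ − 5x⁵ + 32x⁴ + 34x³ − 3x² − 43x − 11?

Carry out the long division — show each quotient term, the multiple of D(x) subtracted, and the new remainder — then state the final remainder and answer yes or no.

R(x) = −2, so D(x) is not a factor of P(x). no

Step 1: lead(−6x⁶ − 5x⁵ + 32x⁴ + 34x³ − 3x² − 43x − 11) ÷ lead(D) = −6x⁶ ÷ −2x² = 3x⁴. Subtract (3x⁴)·D = −6x⁶ − 15x⁵ − 3x⁴. Remainder: 10x⁵ + 35x⁴ + 34x³ − 3x² − 43x − 11.
Step 2: lead(10x⁵ + 35x⁴ + 34x³ − 3x² − 43x − 11) ÷ lead(D) = 10x⁵ ÷ −2x² = −5x³. Subtract (−5x³)·D = 10x⁵ + 25x⁴ + 5x³. Remainder: 10x⁴ + 29x³ − 3x² − 43x − 11.
Step 3: lead(10x⁴ + 29x³ − 3x² − 43x − 11) ÷ lead(D) = 10x⁴ ÷ −2x² = −5x². Subtract (−5x²)·D = 10x⁴ + 25x³ + 5x². Remainder: 4x³ − 8x² − 43x − 11.
Step 4: lead(4x³ − 8x² − 43x − 11) ÷ lead(D) = 4x³ ÷ −2x² = −2x. Subtract (−2x)·D = 4x³ + 10x² + 2x. Remainder: −18x² − 45x − 11.
Step 5: lead(−18x² − 45x − 11) ÷ lead(D) = −18x² ÷ −2x² = 9. Subtract (9)·D = −18x² − 45x − 9. Remainder: −2.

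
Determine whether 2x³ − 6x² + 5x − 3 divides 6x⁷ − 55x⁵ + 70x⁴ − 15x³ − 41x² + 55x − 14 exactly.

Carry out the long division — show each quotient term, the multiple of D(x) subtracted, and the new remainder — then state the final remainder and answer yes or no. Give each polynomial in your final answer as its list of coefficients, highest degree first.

R = [9, 1], so D(x) is not a factor of P(x). no

Step 1: lead(6x⁷ − 55x⁵ + 70x⁴ − 15x³ − 41x² + 55x − 14) ÷ lead(D) = 6x⁷ ÷ 2x³ = 3x⁴. Subtract (3x⁴)·D = 6x⁷ − 18x⁶ + 15x⁵ − 9x⁴. Remainder: 18x⁶ − 70x⁵ + 79x⁴ − 15x³ − 41x² + 55x − 14.
Step 2: lead(18x⁶ − 70x⁵ + 79x⁴ − 15x³ − 41x² + 55x − 14) ÷ lead(D) = 18x⁶ ÷ 2x³ = 9x³. Subtract (9x³)·D = 18x⁶ − 54x⁵ + 45x⁴ − 27x³. Remainder: −16x⁵ + 34x⁴ + 12x³ − 41x² + 55x − 14.
Step 3: lead(−16x⁵ + 34x⁴ + 12x³ − 41x² + 55x − 14) ÷ lead(D) = −16x⁵ ÷ 2x³ = −8x². Subtract (−8x²)·D = −16x⁵ + 48x⁴ − 40x³ + 24x². Remainder: −14x⁴ + 52x³ − 65x² + 55x − 14.
Step 4: lead(−14x⁴ + 52x³ − 65x² + 55x − 14) ÷ lead(D) = −14x⁴ ÷ 2x³ = −7x. Subtract (−7x)·D = −14x⁴ + 42x³ − 35x² + 21x. Remainder: 10x³ − 30x² + 34x − 14.
Step 5: lead(10x³ − 30x² + 34x − 14) ÷ lead(D) = 10x³ ÷ 2x³ = 5. Subtract (5)·D = 10x³ − 30x² + 25x − 15. Remainder: 9x + 1.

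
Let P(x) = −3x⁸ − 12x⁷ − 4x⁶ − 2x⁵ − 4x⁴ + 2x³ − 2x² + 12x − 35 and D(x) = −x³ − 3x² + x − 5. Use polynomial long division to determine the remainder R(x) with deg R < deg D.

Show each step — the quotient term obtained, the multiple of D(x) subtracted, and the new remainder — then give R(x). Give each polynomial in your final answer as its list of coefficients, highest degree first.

R = [0]

Step 1: lead(−3x⁸ − 12x⁷ − 4x⁶ − 2x⁵ − 4x⁴ + 2x³ − 2x² + 12x − 35) ÷ lead(D) = −3x⁸ ÷ −x³ = 3x⁵. Subtract (3x⁵)·D = −3x⁸ − 9x⁷ + 3x⁶ − 15x⁵. Remainder: −3x⁷ − 7x⁶ + 13x⁵ − 4x⁴ + 2x³ − 2x² + 12x − 35.
Step 2: lead(−3x⁷ − 7x⁶ + 13x⁵ − 4x⁴ + 2x³ − 2x² + 12x − 35) ÷ lead(D) = −3x⁷ ÷ −x³ = 3x⁴. Subtract (3x⁴)·D = −3x⁷ − 9x⁶ + 3x⁵ − 15x⁴. Remainder: 2x⁶ + 10x⁵ + 11x⁴ + 2x³ − 2x² + 12x − 35.
Step 3: lead(2x⁶ + 10x⁵ + 11x⁴ + 2x³ − 2x² + 12x − 35) ÷ lead(D) = 2x⁶ ÷ −x³ = −2x³. Subtract (−2x³)·D = 2x⁶ + 6x⁵ − 2x⁴ + 10x³. Remainder: 4x⁵ + 13x⁴ − 8x³ − 2x² + 12x − 35.
Step 4: lead(4x⁵ + 13x⁴ − 8x³ − 2x² + 12x − 35) ÷ lead(D) = 4x⁵ ÷ −x³ = −4x². Subtract (−4x²)·D = 4x⁵ + 12x⁴ − 4x³ + 20x². Remainder: x⁴ − 4x³ − 22x² + 12x − 35.
Step 5: lead(x⁴ − 4x³ − 22x² + 12x − 35) ÷ lead(D) = x⁴ ÷ −x³ = −x. Subtract (−x)·D = x⁴ + 3x³ − x² + 5x. Remainder: −7x³ − 21x² + 7x − 35.
Step 6: lead(−7x³ − 21x² + 7x − 35) ÷ lead(D) = −7x³ ÷ −x³ = 7. Subtract (7)·D = −7x³ − 21x² + 7x − 35. Remainder: 0.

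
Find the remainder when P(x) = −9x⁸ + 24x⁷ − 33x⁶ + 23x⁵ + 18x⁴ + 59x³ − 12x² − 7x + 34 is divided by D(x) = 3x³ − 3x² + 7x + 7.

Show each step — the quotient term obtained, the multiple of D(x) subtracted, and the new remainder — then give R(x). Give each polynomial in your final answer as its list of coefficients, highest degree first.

Step 1: lead(−9x⁸ + 24x⁷ − 33x⁶ + 23x⁵ + 18x⁴ + 59x³ − 12x² − 7x + 34) ÷ lead(D) = −9x⁸ ÷ 3x³ = −3x⁵. Subtract (−3x⁵)·D = −9x⁸ + 9x⁷ − 21x⁶ − 21x⁵. Remainder: 15x⁷ − 12x⁶ + 44x⁵ + 18x⁴ + 59x³ − 12x² − 7x + 34.
Step 2: lead(15x⁷ − 12x⁶ + 44x⁵ + 18x⁴ + 59x³ − 12x² − 7x + 34) ÷ lead(D) = 15x⁷ ÷ 3x³ = 5x⁴. Subtract (5x⁴)·D = 15x⁷ − 15x⁶ + 35x⁵ + 35x⁴. Remainder: 3x⁶ + 9x⁵ − 17x⁴ + 59x³ − 12x² − 7x + 34.
Step 3: lead(3x⁶ + 9x⁵ − 17x⁴ + 59x³ − 12x² − 7x + 34) ÷ lead(D) = 3x⁶ ÷ 3x³ = x³. Subtract (x³)·D = 3x⁶ − 3x⁵ + 7x⁴ + 7x³. Remainder: 12x⁵ − 24x⁴ + 52x³ − 12x² − 7x + 34.
Step 4: lead(12x⁵ − 24x⁴ + 52x³ − 12x² − 7x + 34) ÷ lead(D) = 12x⁵ ÷ 3x³ = 4x². Subtract (4x²)·D = 12x⁵ − 12x⁴ + 28x³ + 28x². Remainder: −12x⁴ + 24x³ − 40x² − 7x + 34.
Step 5: lead(−12x⁴ + 24x³ − 40x² − 7x + 34) ÷ lead(D) = −12x⁴ ÷ 3x³ = −4x. Subtract (−4x)·D = −12x⁴ + 12x³ − 28x² − 28x. Remainder: 12x³ − 12x² + 21x + 34.
Step 6: lead(12x³ − 12x² + 21x + 34) ÷ lead(D) = 12x³ ÷ 3x³ = 4. Subtract (4)·D = 12x³ − 12x² + 28x + 28. Remainder: −7x + 6.

R = [-7, 6]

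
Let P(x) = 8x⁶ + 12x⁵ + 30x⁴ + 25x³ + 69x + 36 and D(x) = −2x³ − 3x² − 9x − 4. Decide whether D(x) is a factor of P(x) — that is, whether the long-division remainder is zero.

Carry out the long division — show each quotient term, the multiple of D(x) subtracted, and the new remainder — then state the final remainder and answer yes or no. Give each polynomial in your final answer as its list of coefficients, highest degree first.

Step 1: lead(8x⁶ + 12x⁵ + 30x⁴ + 25x³ + 69x + 36) ÷ lead(D) = 8x⁶ ÷ −2x³ = −4x³. Subtract (−4x³)·D = 8x⁶ + 12x⁵ + 36x⁴ + 16x³. Remainder: −6x⁴ + 9x³ + 69x + 36.
Step 2: lead(−6x⁴ + 9x³ + 69x + 36) ÷ lead(D) = −6x⁴ ÷ −2x³ = 3x. Subtract (3x)·D = −6x⁴ − 9x³ − 27x² − 12x. Remainder: 18x³ + 27x² + 81x + 36.
Step 3: lead(18x³ + 27x² + 81x + 36) ÷ lead(D) = 18x³ ÷ −2x³ = −9. Subtract (−9)·D = 18x³ + 27x² + 81x + 36. Remainder: 0.

R = [0], so D(x) is a factor of P(x). yes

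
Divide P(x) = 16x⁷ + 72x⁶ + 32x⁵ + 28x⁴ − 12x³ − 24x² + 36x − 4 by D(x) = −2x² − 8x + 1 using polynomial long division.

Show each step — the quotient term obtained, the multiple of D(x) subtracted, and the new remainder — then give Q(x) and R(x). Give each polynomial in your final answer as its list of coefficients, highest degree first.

Step 1: lead(16x⁷ + 72x⁶ + 32x⁵ + 28x⁴ − 12x³ − 24x² + 36x − 4) ÷ lead(D) = 16x⁷ ÷ −2x² = −8x⁵. Subtract (−8x⁵)·D = 16x⁷ + 64x⁶ − 8x⁵. Remainder: 8x⁶ + 40x⁵ + 28x⁴ − 12x³ − 24x² + 36x − 4.
Step 2: lead(8x⁶ + 40x⁵ + 28x⁴ − 12x³ − 24x² + 36x − 4) ÷ lead(D) = 8x⁶ ÷ −2x² = −4x⁴. Subtract (−4x⁴)·D = 8x⁶ + 32x⁵ − 4x⁴. Remainder: 8x⁵ + 32x⁴ − 12x³ − 24x² + 36x − 4.
Step 3: lead(8x⁵ + 32x⁴ − 12x³ − 24x² + 36x − 4) ÷ lead(D) = 8x⁵ ÷ −2x² = −4x³. Subtract (−4x³)·D = 8x⁵ + 32x⁴ − 4x³. Remainder: −8x³ − 24x² + 36x − 4.
Step 4: lead(−8x³ − 24x² + 36x − 4) ÷ lead(D) = −8x³ ÷ −2x² = 4x. Subtract (4x)·D = −8x³ − 32x² + 4x. Remainder: 8x² + 32x − 4.
Step 5: lead(8x² + 32x − 4) ÷ lead(D) = 8x² ÷ −2x² = −4. Subtract (−4)·D = 8x² + 32x − 4. Remainder: 0.

Q = [-8, -4, -4, 0, 4, -4]; R = [0]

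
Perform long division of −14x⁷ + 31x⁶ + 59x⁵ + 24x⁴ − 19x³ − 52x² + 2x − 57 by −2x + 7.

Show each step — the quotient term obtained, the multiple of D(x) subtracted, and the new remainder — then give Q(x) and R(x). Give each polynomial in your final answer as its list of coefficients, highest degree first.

Q = [7, 9, 2, -5, -8, -2, -8]; R = [-1]

Step 1: lead(−14x⁷ + 31x⁶ + 59x⁵ + 24x⁴ − 19x³ − 52x² + 2x − 57) ÷ lead(D) = −14x⁷ ÷ −2x = 7x⁶. Subtract (7x⁶)·D = −14x⁷ + 49x⁶. Remainder: −18x⁶ + 59x⁵ + 24x⁴ − 19x³ − 52x² + 2x − 57.
Step 2: lead(−18x⁶ + 59x⁵ + 24x⁴ − 19x³ − 52x² + 2x − 57) ÷ lead(D) = −18x⁶ ÷ −2x = 9x⁵. Subtract (9x⁵)·D = −18x⁶ + 63x⁵. Remainder: −4x⁵ + 24x⁴ − 19x³ − 52x² + 2x − 57.
Step 3: lead(−4x⁵ + 24x⁴ − 19x³ − 52x² + 2x − 57) ÷ lead(D) = −4x⁵ ÷ −2x = 2x⁴. Subtract (2x⁴)·D = −4x⁵ + 14x⁴. Remainder: 10x⁴ − 19x³ − 52x² + 2x − 57.
Step 4: lead(10x⁴ − 19x³ − 52x² + 2x − 57) ÷ lead(D) = 10x⁴ ÷ −2x = −5x³. Subtract (−5x³)·D = 10x⁴ − 35x³. Remainder: 16x³ − 52x² + 2x − 57.
Step 5: lead(16x³ − 52x² + 2x − 57) ÷ lead(D) = 16x³ ÷ −2x = −8x². Subtract (−8x²)·D = 16x³ − 56x². Remainder: 4x² + 2x − 57.
Step 6: lead(4x² + 2x − 57) ÷ lead(D) = 4x² ÷ −2x = −2x. Subtract (−2x)·D = 4x² − 14x. Remainder: 16x − 57.
Step 7: lead(16x − 57) ÷ lead(D) = 16x ÷ −2x = −8. Subtract (−8)·D = 16x − 56. Remainder: −1.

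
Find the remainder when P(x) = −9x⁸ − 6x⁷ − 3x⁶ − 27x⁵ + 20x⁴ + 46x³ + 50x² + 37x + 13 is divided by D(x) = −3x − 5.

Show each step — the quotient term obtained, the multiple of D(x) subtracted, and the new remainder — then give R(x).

Step 1: lead(−9x⁸ − 6x⁷ − 3x⁶ − 27x⁵ + 20x⁴ + 46x³ + 50x² + 37x + 13) ÷ lead(D) = −9x⁸ ÷ −3x = 3x⁷. Subtract (3x⁷)·D = −9x⁸ − 15x⁷. Remainder: 9x⁷ − 3x⁶ − 27x⁵ + 20x⁴ + 46x³ + 50x² + 37x + 13.
Step 2: lead(9x⁷ − 3x⁶ − 27x⁵ + 20x⁴ + 46x³ + 50x² + 37x + 13) ÷ lead(D) = 9x⁷ ÷ −3x = −3x⁶. Subtract (−3x⁶)·D = 9x⁷ + 15x⁶. Remainder: −18x⁶ − 27x⁵ + 20x⁴ + 46x³ + 50x² + 37x + 13.
Step 3: lead(−18x⁶ − 27x⁵ + 20x⁴ + 46x³ + 50x² + 37x + 13) ÷ lead(D) = −18x⁶ ÷ −3x = 6x⁵. Subtract (6x⁵)·D = −18x⁶ − 30x⁵. Remainder: 3x⁵ + 20x⁴ + 46x³ + 50x² + 37x + 13.
Step 4: lead(3x⁵ + 20x⁴ + 46x³ + 50x² + 37x + 13) ÷ lead(D) = 3x⁵ ÷ −3x = −x⁴. Subtract (−x⁴)·D = 3x⁵ + 5x⁴. Remainder: 15x⁴ + 46x³ + 50x² + 37x + 13.
Step 5: lead(15x⁴ + 46x³ + 50x² + 37x + 13) ÷ lead(D) = 15x⁴ ÷ −3x = −5x³. Subtract (−5x³)·D = 15x⁴ + 25x³. Remainder: 21x³ + 50x² + 37x + 13.
Step 6: lead(21x³ + 50x² + 37x + 13) ÷ lead(D) = 21x³ ÷ −3x = −7x². Subtract (−7x²)·D = 21x³ + 35x². Remainder: 15x² + 37x + 13.
Step 7: lead(15x² + 37x + 13) ÷ lead(D) = 15x² ÷ −3x = −5x. Subtract (−5x)·D = 15x² + 25x. Remainder: 12x + 13.
Step 8: lead(12x + 13) ÷ lead(D) = 12x ÷ −3x = −4. Subtract (−4)·D = 12x + 20. Remainder: −7.

R(x) = −7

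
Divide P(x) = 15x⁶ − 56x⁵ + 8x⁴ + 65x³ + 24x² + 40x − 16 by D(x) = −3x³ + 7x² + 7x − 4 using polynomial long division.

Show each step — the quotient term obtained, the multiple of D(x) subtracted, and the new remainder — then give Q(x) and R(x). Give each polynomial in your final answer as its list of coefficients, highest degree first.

Step 1: lead(15x⁶ − 56x⁵ + 8x⁴ + 65x³ + 24x² + 40x − 16) ÷ lead(D) = 15x⁶ ÷ −3x³ = −5x³. Subtract (−5x³)·D = 15x⁶ − 35x⁵ − 35x⁴ + 20x³. Remainder: −21x⁵ + 43x⁴ + 45x³ + 24x² + 40x − 16.
Step 2: lead(−21x⁵ + 43x⁴ + 45x³ + 24x² + 40x − 16) ÷ lead(D) = −21x⁵ ÷ −3x³ = 7x². Subtract (7x²)·D = −21x⁵ + 49x⁴ + 49x³ − 28x². Remainder: −6x⁴ − 4x³ + 52x² + 40x − 16.
Step 3: lead(−6x⁴ − 4x³ + 52x² + 40x − 16) ÷ lead(D) = −6x⁴ ÷ −3x³ = 2x. Subtract (2x)·D = −6x⁴ + 14x³ + 14x² − 8x. Remainder: −18x³ + 38x² + 48x − 16.
Step 4: lead(−18x³ + 38x² + 48x − 16) ÷ lead(D) = −18x³ ÷ −3x³ = 6. Subtract (6)·D = −18x³ + 42x² + 42x − 24. Remainder: −4x² + 6x + 8.

Q = [-5, 7, 2, 6]; R = [-4, 6, 8]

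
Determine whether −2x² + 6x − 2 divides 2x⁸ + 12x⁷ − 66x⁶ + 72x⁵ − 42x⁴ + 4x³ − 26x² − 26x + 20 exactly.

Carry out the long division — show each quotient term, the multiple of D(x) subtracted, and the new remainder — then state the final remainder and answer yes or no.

R(x) = 6, so D(x) is not a factor of P(x). no

Step 1: lead(2x⁸ + 12x⁷ − 66x⁶ + 72x⁵ − 42x⁴ + 4x³ − 26x² − 26x + 20) ÷ lead(D) = 2x⁸ ÷ −2x² = −x⁶. Subtract (−x⁶)·D = 2x⁸ − 6x⁷ + 2x⁶. Remainder: 18x⁷ − 68x⁶ + 72x⁵ − 42x⁴ + 4x³ − 26x² − 26x + 20.
Step 2: lead(18x⁷ − 68x⁶ + 72x⁵ − 42x⁴ + 4x³ − 26x² − 26x + 20) ÷ lead(D) = 18x⁷ ÷ −2x² = −9x⁵. Subtract (−9x⁵)·D = 18x⁷ − 54x⁶ + 18x⁵. Remainder: −14x⁶ + 54x⁵ − 42x⁴ + 4x³ − 26x² − 26x + 20.
Step 3: lead(−14x⁶ + 54x⁵ − 42x⁴ + 4x³ − 26x² − 26x + 20) ÷ lead(D) = −14x⁶ ÷ −2x² = 7x⁴. Subtract (7x⁴)·D = −14x⁶ + 42x⁵ − 14x⁴. Remainder: 12x⁵ − 28x⁴ + 4x³ − 26x² − 26x + 20.
Step 4: lead(12x⁵ − 28x⁴ + 4x³ − 26x² − 26x + 20) ÷ lead(D) = 12x⁵ ÷ −2x² = −6x³. Subtract (−6x³)·D = 12x⁵ − 36x⁴ + 12x³. Remainder: 8x⁴ − 8x³ − 26x² − 26x + 20.
Step 5: lead(8x⁴ − 8x³ − 26x² − 26x + 20) ÷ lead(D) = 8x⁴ ÷ −2x² = −4x². Subtract (−4x²)·D = 8x⁴ − 24x³ + 8x². Remainder: 16x³ − 34x² − 26x + 20.
Step 6: lead(16x³ − 34x² − 26x + 20) ÷ lead(D) = 16x³ ÷ −2x² = −8x. Subtract (−8x)·D = 16x³ − 48x² + 16x. Remainder: 14x² − 42x + 20.
Step 7: lead(14x² − 42x + 20) ÷ lead(D) = 14x² ÷ −2x² = −7. Subtract (−7)·D = 14x² − 42x + 14. Remainder: 6.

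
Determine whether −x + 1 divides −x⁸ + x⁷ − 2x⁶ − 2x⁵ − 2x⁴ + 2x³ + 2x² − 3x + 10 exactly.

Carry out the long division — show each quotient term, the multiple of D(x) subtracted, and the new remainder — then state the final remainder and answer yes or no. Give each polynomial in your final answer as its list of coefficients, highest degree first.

Step 1: lead(−x⁸ + x⁷ − 2x⁶ − 2x⁵ − 2x⁴ + 2x³ + 2x² − 3x + 10) ÷ lead(D) = −x⁸ ÷ −x = x⁷. Subtract (x⁷)·D = −x⁸ + x⁷. Remainder: −2x⁶ − 2x⁵ − 2x⁴ + 2x³ + 2x² − 3x + 10.
Step 2: lead(−2x⁶ − 2x⁵ − 2x⁴ + 2x³ + 2x² − 3x + 10) ÷ lead(D) = −2x⁶ ÷ −x = 2x⁵. Subtract (2x⁵)·D = −2x⁶ + 2x⁵. Remainder: −4x⁵ − 2x⁴ + 2x³ + 2x² − 3x + 10.
Step 3: lead(−4x⁵ − 2x⁴ + 2x³ + 2x² − 3x + 10) ÷ lead(D) = −4x⁵ ÷ −x = 4x⁴. Subtract (4x⁴)·D = −4x⁵ + 4x⁴. Remainder: −6x⁴ + 2x³ + 2x² − 3x + 10.
Step 4: lead(−6x⁴ + 2x³ + 2x² − 3x + 10) ÷ lead(D) = −6x⁴ ÷ −x = 6x³. Subtract (6x³)·D = −6x⁴ + 6x³. Remainder: −4x³ + 2x² − 3x + 10.
Step 5: lead(−4x³ + 2x² − 3x + 10) ÷ lead(D) = −4x³ ÷ −x = 4x². Subtract (4x²)·D = −4x³ + 4x². Remainder: −2x² − 3x + 10.
Step 6: lead(−2x² − 3x + 10) ÷ lead(D) = −2x² ÷ −x = 2x. Subtract (2x)·D = −2x² + 2x. Remainder: −5x + 10.
Step 7: lead(−5x + 10) ÷ lead(D) = −5x ÷ −x = 5. Subtract (5)·D = −5x + 5. Remainder: 5.

R = [5], so D(x) is not a factor of P(x). no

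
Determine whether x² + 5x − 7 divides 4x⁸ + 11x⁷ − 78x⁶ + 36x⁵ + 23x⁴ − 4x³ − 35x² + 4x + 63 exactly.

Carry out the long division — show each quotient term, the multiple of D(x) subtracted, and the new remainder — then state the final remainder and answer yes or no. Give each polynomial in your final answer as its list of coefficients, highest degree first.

Step 1: lead(4x⁸ + 11x⁷ − 78x⁶ + 36x⁵ + 23x⁴ − 4x³ − 35x² + 4x + 63) ÷ lead(D) = 4x⁸ ÷ x² = 4x⁶. Subtract (4x⁶)·D = 4x⁸ + 20x⁷ − 28x⁶. Remainder: −9x⁷ − 50x⁶ + 36x⁵ + 23x⁴ − 4x³ − 35x² + 4x + 63.
Step 2: lead(−9x⁷ − 50x⁶ + 36x⁵ + 23x⁴ − 4x³ − 35x² + 4x + 63) ÷ lead(D) = −9x⁷ ÷ x² = −9x⁵. Subtract (−9x⁵)·D = −9x⁷ − 45x⁶ + 63x⁵. Remainder: −5x⁶ − 27x⁵ + 23x⁴ − 4x³ − 35x² + 4x + 63.
Step 3: lead(−5x⁶ − 27x⁵ + 23x⁴ − 4x³ − 35x² + 4x + 63) ÷ lead(D) = −5x⁶ ÷ x² = −5x⁴. Subtract (−5x⁴)·D = −5x⁶ − 25x⁵ + 35x⁴. Remainder: −2x⁵ − 12x⁴ − 4x³ − 35x² + 4x + 63.
Step 4: lead(−2x⁵ − 12x⁴ − 4x³ − 35x² + 4x + 63) ÷ lead(D) = −2x⁵ ÷ x² = −2x³. Subtract (−2x³)·D = −2x⁵ − 10x⁴ + 14x³. Remainder: −2x⁴ − 18x³ − 35x² + 4x + 63.
Step 5: lead(−2x⁴ − 18x³ − 35x² + 4x + 63) ÷ lead(D) = −2x⁴ ÷ x² = −2x². Subtract (−2x²)·D = −2x⁴ − 10x³ + 14x². Remainder: −8x³ − 49x² + 4x + 63.
Step 6: lead(−8x³ − 49x² + 4x + 63) ÷ lead(D) = −8x³ ÷ x² = −8x. Subtract (−8x)·D = −8x³ − 40x² + 56x. Remainder: −9x² − 52x + 63.
Step 7: lead(−9x² − 52x + 63) ÷ lead(D) = −9x² ÷ x² = −9. Subtract (−9)·D = −9x² − 45x + 63. Remainder: −7x.

R = [-7, 0], so D(x) is not a factor of P(x). no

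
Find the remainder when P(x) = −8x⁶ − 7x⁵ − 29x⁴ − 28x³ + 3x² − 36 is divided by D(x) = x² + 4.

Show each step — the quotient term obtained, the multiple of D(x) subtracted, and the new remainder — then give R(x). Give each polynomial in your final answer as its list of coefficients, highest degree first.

R = [0]

Step 1: lead(−8x⁶ − 7x⁵ − 29x⁴ − 28x³ + 3x² − 36) ÷ lead(D) = −8x⁶ ÷ x² = −8x⁴. Subtract (−8x⁴)·D = −8x⁶ − 32x⁴. Remainder: −7x⁵ + 3x⁴ − 28x³ + 3x² − 36.
Step 2: lead(−7x⁵ + 3x⁴ − 28x³ + 3x² − 36) ÷ lead(D) = −7x⁵ ÷ x² = −7x³. Subtract (−7x³)·D = −7x⁵ − 28x³. Remainder: 3x⁴ + 3x² − 36.
Step 3: lead(3x⁴ + 3x² − 36) ÷ lead(D) = 3x⁴ ÷ x² = 3x². Subtract (3x²)·D = 3x⁴ + 12x². Remainder: −9x² − 36.
Step 4: lead(−9x² − 36) ÷ lead(D) = −9x² ÷ x² = −9. Subtract (−9)·D = −9x² − 36. Remainder: 0.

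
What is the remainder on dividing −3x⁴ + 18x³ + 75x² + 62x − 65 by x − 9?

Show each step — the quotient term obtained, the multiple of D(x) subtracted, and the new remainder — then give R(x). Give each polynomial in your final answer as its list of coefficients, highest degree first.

R = [7]

Step 1: lead(−3x⁴ + 18x³ + 75x² + 62x − 65) ÷ lead(D) = −3x⁴ ÷ x = −3x³. Subtract (−3x³)·D = −3x⁴ + 27x³. Remainder: −9x³ + 75x² + 62x − 65.
Step 2: lead(−9x³ + 75x² + 62x − 65) ÷ lead(D) = −9x³ ÷ x = −9x². Subtract (−9x²)·D = −9x³ + 81x². Remainder: −6x² + 62x − 65.
Step 3: lead(−6x² + 62x − 65) ÷ lead(D) = −6x² ÷ x = −6x. Subtract (−6x)·D = −6x² + 54x. Remainder: 8x − 65.
Step 4: lead(8x − 65) ÷ lead(D) = 8x ÷ x = 8. Subtract (8)·D = 8x − 72. Remainder: 7.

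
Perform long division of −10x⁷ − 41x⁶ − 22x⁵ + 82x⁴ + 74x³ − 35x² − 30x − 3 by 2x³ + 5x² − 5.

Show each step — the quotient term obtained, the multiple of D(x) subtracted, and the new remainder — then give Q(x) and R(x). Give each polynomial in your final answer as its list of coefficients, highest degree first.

Q = [-5, -8, 9, 6, 2]; R = [7]

Step 1: lead(−10x⁷ − 41x⁶ − 22x⁵ + 82x⁴ + 74x³ − 35x² − 30x − 3) ÷ lead(D) = −10x⁷ ÷ 2x³ = −5x⁴. Subtract (−5x⁴)·D = −10x⁷ − 25x⁶ + 25x⁴. Remainder: −16x⁶ − 22x⁵ + 57x⁴ + 74x³ − 35x² − 30x − 3.
Step 2: lead(−16x⁶ − 22x⁵ + 57x⁴ + 74x³ − 35x² − 30x − 3) ÷ lead(D) = −16x⁶ ÷ 2x³ = −8x³. Subtract (−8x³)·D = −16x⁶ − 40x⁵ + 40x³. Remainder: 18x⁵ + 57x⁴ + 34x³ − 35x² − 30x − 3.
Step 3: lead(18x⁵ + 57x⁴ + 34x³ − 35x² − 30x − 3) ÷ lead(D) = 18x⁵ ÷ 2x³ = 9x². Subtract (9x²)·D = 18x⁵ + 45x⁴ − 45x². Remainder: 12x⁴ + 34x³ + 10x² − 30x − 3.
Step 4: lead(12x⁴ + 34x³ + 10x² − 30x − 3) ÷ lead(D) = 12x⁴ ÷ 2x³ = 6x. Subtract (6x)·D = 12x⁴ + 30x³ − 30x. Remainder: 4x³ + 10x² − 3.
Step 5: lead(4x³ + 10x² − 3) ÷ lead(D) = 4x³ ÷ 2x³ = 2. Subtract (2)·D = 4x³ + 10x² − 10. Remainder: 7.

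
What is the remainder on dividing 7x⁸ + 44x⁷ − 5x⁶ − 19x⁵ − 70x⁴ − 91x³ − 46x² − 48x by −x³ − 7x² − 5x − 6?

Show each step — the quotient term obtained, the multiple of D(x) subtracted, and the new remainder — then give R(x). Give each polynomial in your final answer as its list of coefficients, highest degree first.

Step 1: lead(7x⁸ + 44x⁷ − 5x⁶ − 19x⁵ − 70x⁴ − 91x³ − 46x² − 48x) ÷ lead(D) = 7x⁸ ÷ −x³ = −7x⁵. Subtract (−7x⁵)·D = 7x⁸ + 49x⁷ + 35x⁶ + 42x⁵. Remainder: −5x⁷ − 40x⁶ − 61x⁵ − 70x⁴ − 91x³ − 46x² − 48x.
Step 2: lead(−5x⁷ − 40x⁶ − 61x⁵ − 70x⁴ − 91x³ − 46x² − 48x) ÷ lead(D) = −5x⁷ ÷ −x³ = 5x⁴. Subtract (5x⁴)·D = −5x⁷ − 35x⁶ − 25x⁵ − 30x⁴. Remainder: −5x⁶ − 36x⁵ − 40x⁴ − 91x³ − 46x² − 48x.
Step 3: lead(−5x⁶ − 36x⁵ − 40x⁴ − 91x³ − 46x² − 48x) ÷ lead(D) = −5x⁶ ÷ −x³ = 5x³. Subtract (5x³)·D = −5x⁶ − 35x⁵ − 25x⁴ − 30x³. Remainder: −x⁵ − 15x⁴ − 61x³ − 46x² − 48x.
Step 4: lead(−x⁵ − 15x⁴ − 61x³ − 46x² − 48x) ÷ lead(D) = −x⁵ ÷ −x³ = x². Subtract (x²)·D = −x⁵ − 7x⁴ − 5x³ − 6x². Remainder: −8x⁴ − 56x³ − 40x² − 48x.
Step 5: lead(−8x⁴ − 56x³ − 40x² − 48x) ÷ lead(D) = −8x⁴ ÷ −x³ = 8x. Subtract (8x)·D = −8x⁴ − 56x³ − 40x² − 48x. Remainder: 0.

R = [0]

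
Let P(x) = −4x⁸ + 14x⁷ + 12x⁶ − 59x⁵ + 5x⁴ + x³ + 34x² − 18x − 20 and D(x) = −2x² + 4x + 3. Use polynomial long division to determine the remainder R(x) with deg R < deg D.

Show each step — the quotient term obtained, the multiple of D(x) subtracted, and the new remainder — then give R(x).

Step 1: lead(−4x⁸ + 14x⁷ + 12x⁶ − 59x⁵ + 5x⁴ + x³ + 34x² − 18x − 20) ÷ lead(D) = −4x⁸ ÷ −2x² = 2x⁶. Subtract (2x⁶)·D = −4x⁸ + 8x⁷ + 6x⁶. Remainder: 6x⁷ + 6x⁶ − 59x⁵ + 5x⁴ + x³ + 34x² − 18x − 20.
Step 2: lead(6x⁷ + 6x⁶ − 59x⁵ + 5x⁴ + x³ + 34x² − 18x − 20) ÷ lead(D) = 6x⁷ ÷ −2x² = −3x⁵. Subtract (−3x⁵)·D = 6x⁷ − 12x⁶ − 9x⁵. Remainder: 18x⁶ − 50x⁵ + 5x⁴ + x³ + 34x² − 18x − 20.
Step 3: lead(18x⁶ − 50x⁵ + 5x⁴ + x³ + 34x² − 18x − 20) ÷ lead(D) = 18x⁶ ÷ −2x² = −9x⁴. Subtract (−9x⁴)·D = 18x⁶ − 36x⁵ − 27x⁴. Remainder: −14x⁵ + 32x⁴ + x³ + 34x² − 18x − 20.
Step 4: lead(−14x⁵ + 32x⁴ + x³ + 34x² − 18x − 20) ÷ lead(D) = −14x⁵ ÷ −2x² = 7x³. Subtract (7x³)·D = −14x⁵ + 28x⁴ + 21x³. Remainder: 4x⁴ − 20x³ + 34x² − 18x − 20.
Step 5: lead(4x⁴ − 20x³ + 34x² − 18x − 20) ÷ lead(D) = 4x⁴ ÷ −2x² = −2x². Subtract (−2x²)·D = 4x⁴ − 8x³ − 6x². Remainder: −12x³ + 40x² − 18x − 20.
Step 6: lead(−12x³ + 40x² − 18x − 20) ÷ lead(D) = −12x³ ÷ −2x² = 6x. Subtract (6x)·D = −12x³ + 24x² + 18x. Remainder: 16x² − 36x − 20.
Step 7: lead(16x² − 36x − 20) ÷ lead(D) = 16x² ÷ −2x² = −8. Subtract (−8)·D = 16x² − 32x − 24. Remainder: −4x + 4.

R(x) = −4x + 4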